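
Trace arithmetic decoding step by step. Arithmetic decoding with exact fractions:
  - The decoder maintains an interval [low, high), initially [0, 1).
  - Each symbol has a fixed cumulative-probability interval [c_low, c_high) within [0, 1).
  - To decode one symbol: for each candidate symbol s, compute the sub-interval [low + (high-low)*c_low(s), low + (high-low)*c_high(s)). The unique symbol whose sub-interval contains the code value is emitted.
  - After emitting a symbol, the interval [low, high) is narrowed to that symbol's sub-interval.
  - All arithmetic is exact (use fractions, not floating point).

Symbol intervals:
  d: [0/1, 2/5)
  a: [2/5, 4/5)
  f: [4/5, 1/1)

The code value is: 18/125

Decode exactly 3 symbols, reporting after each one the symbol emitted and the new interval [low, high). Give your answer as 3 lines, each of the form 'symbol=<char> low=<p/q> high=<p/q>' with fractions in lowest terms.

Answer: symbol=d low=0/1 high=2/5
symbol=d low=0/1 high=4/25
symbol=f low=16/125 high=4/25

Derivation:
Step 1: interval [0/1, 1/1), width = 1/1 - 0/1 = 1/1
  'd': [0/1 + 1/1*0/1, 0/1 + 1/1*2/5) = [0/1, 2/5) <- contains code 18/125
  'a': [0/1 + 1/1*2/5, 0/1 + 1/1*4/5) = [2/5, 4/5)
  'f': [0/1 + 1/1*4/5, 0/1 + 1/1*1/1) = [4/5, 1/1)
  emit 'd', narrow to [0/1, 2/5)
Step 2: interval [0/1, 2/5), width = 2/5 - 0/1 = 2/5
  'd': [0/1 + 2/5*0/1, 0/1 + 2/5*2/5) = [0/1, 4/25) <- contains code 18/125
  'a': [0/1 + 2/5*2/5, 0/1 + 2/5*4/5) = [4/25, 8/25)
  'f': [0/1 + 2/5*4/5, 0/1 + 2/5*1/1) = [8/25, 2/5)
  emit 'd', narrow to [0/1, 4/25)
Step 3: interval [0/1, 4/25), width = 4/25 - 0/1 = 4/25
  'd': [0/1 + 4/25*0/1, 0/1 + 4/25*2/5) = [0/1, 8/125)
  'a': [0/1 + 4/25*2/5, 0/1 + 4/25*4/5) = [8/125, 16/125)
  'f': [0/1 + 4/25*4/5, 0/1 + 4/25*1/1) = [16/125, 4/25) <- contains code 18/125
  emit 'f', narrow to [16/125, 4/25)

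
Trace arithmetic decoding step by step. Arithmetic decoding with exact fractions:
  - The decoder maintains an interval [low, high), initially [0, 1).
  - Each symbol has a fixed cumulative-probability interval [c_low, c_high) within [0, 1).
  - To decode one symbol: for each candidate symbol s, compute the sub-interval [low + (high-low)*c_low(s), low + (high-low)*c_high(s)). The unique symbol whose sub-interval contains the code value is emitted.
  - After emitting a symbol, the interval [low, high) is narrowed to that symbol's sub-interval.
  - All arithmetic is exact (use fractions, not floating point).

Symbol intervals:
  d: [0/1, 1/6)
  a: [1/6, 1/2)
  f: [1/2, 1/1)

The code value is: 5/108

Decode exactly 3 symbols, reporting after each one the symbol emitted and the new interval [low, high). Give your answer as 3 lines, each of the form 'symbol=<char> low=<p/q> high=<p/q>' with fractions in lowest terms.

Step 1: interval [0/1, 1/1), width = 1/1 - 0/1 = 1/1
  'd': [0/1 + 1/1*0/1, 0/1 + 1/1*1/6) = [0/1, 1/6) <- contains code 5/108
  'a': [0/1 + 1/1*1/6, 0/1 + 1/1*1/2) = [1/6, 1/2)
  'f': [0/1 + 1/1*1/2, 0/1 + 1/1*1/1) = [1/2, 1/1)
  emit 'd', narrow to [0/1, 1/6)
Step 2: interval [0/1, 1/6), width = 1/6 - 0/1 = 1/6
  'd': [0/1 + 1/6*0/1, 0/1 + 1/6*1/6) = [0/1, 1/36)
  'a': [0/1 + 1/6*1/6, 0/1 + 1/6*1/2) = [1/36, 1/12) <- contains code 5/108
  'f': [0/1 + 1/6*1/2, 0/1 + 1/6*1/1) = [1/12, 1/6)
  emit 'a', narrow to [1/36, 1/12)
Step 3: interval [1/36, 1/12), width = 1/12 - 1/36 = 1/18
  'd': [1/36 + 1/18*0/1, 1/36 + 1/18*1/6) = [1/36, 1/27)
  'a': [1/36 + 1/18*1/6, 1/36 + 1/18*1/2) = [1/27, 1/18) <- contains code 5/108
  'f': [1/36 + 1/18*1/2, 1/36 + 1/18*1/1) = [1/18, 1/12)
  emit 'a', narrow to [1/27, 1/18)

Answer: symbol=d low=0/1 high=1/6
symbol=a low=1/36 high=1/12
symbol=a low=1/27 high=1/18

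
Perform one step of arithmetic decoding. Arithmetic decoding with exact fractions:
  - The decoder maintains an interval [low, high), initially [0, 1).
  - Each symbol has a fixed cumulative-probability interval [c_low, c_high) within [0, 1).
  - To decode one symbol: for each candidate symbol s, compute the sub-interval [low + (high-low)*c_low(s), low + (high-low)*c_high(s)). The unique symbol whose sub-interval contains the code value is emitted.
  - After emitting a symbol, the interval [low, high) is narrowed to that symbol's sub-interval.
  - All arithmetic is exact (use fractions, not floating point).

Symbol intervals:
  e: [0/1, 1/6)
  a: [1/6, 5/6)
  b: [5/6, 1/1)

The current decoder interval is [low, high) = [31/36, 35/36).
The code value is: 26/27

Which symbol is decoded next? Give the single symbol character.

Answer: b

Derivation:
Interval width = high − low = 35/36 − 31/36 = 1/9
Scaled code = (code − low) / width = (26/27 − 31/36) / 1/9 = 11/12
  e: [0/1, 1/6) 
  a: [1/6, 5/6) 
  b: [5/6, 1/1) ← scaled code falls here ✓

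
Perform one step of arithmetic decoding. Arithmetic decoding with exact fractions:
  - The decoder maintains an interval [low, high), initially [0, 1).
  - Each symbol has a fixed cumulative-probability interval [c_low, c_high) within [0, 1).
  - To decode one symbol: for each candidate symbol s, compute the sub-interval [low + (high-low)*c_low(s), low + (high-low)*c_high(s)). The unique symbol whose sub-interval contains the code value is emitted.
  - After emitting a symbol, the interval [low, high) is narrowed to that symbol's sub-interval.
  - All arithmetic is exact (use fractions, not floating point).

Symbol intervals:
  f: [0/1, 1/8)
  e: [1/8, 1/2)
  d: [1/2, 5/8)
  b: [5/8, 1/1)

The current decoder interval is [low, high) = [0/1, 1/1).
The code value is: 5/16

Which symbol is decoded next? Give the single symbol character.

Interval width = high − low = 1/1 − 0/1 = 1/1
Scaled code = (code − low) / width = (5/16 − 0/1) / 1/1 = 5/16
  f: [0/1, 1/8) 
  e: [1/8, 1/2) ← scaled code falls here ✓
  d: [1/2, 5/8) 
  b: [5/8, 1/1) 

Answer: e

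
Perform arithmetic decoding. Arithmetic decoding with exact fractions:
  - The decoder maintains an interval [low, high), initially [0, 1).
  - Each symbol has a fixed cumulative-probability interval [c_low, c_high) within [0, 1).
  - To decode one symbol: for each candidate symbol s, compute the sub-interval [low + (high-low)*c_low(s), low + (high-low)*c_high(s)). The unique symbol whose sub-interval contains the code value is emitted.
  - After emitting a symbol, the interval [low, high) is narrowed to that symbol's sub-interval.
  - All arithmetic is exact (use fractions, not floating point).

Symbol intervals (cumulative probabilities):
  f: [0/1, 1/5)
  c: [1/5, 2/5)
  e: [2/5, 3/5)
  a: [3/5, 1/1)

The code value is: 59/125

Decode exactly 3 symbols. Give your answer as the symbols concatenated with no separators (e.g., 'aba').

Step 1: interval [0/1, 1/1), width = 1/1 - 0/1 = 1/1
  'f': [0/1 + 1/1*0/1, 0/1 + 1/1*1/5) = [0/1, 1/5)
  'c': [0/1 + 1/1*1/5, 0/1 + 1/1*2/5) = [1/5, 2/5)
  'e': [0/1 + 1/1*2/5, 0/1 + 1/1*3/5) = [2/5, 3/5) <- contains code 59/125
  'a': [0/1 + 1/1*3/5, 0/1 + 1/1*1/1) = [3/5, 1/1)
  emit 'e', narrow to [2/5, 3/5)
Step 2: interval [2/5, 3/5), width = 3/5 - 2/5 = 1/5
  'f': [2/5 + 1/5*0/1, 2/5 + 1/5*1/5) = [2/5, 11/25)
  'c': [2/5 + 1/5*1/5, 2/5 + 1/5*2/5) = [11/25, 12/25) <- contains code 59/125
  'e': [2/5 + 1/5*2/5, 2/5 + 1/5*3/5) = [12/25, 13/25)
  'a': [2/5 + 1/5*3/5, 2/5 + 1/5*1/1) = [13/25, 3/5)
  emit 'c', narrow to [11/25, 12/25)
Step 3: interval [11/25, 12/25), width = 12/25 - 11/25 = 1/25
  'f': [11/25 + 1/25*0/1, 11/25 + 1/25*1/5) = [11/25, 56/125)
  'c': [11/25 + 1/25*1/5, 11/25 + 1/25*2/5) = [56/125, 57/125)
  'e': [11/25 + 1/25*2/5, 11/25 + 1/25*3/5) = [57/125, 58/125)
  'a': [11/25 + 1/25*3/5, 11/25 + 1/25*1/1) = [58/125, 12/25) <- contains code 59/125
  emit 'a', narrow to [58/125, 12/25)

Answer: eca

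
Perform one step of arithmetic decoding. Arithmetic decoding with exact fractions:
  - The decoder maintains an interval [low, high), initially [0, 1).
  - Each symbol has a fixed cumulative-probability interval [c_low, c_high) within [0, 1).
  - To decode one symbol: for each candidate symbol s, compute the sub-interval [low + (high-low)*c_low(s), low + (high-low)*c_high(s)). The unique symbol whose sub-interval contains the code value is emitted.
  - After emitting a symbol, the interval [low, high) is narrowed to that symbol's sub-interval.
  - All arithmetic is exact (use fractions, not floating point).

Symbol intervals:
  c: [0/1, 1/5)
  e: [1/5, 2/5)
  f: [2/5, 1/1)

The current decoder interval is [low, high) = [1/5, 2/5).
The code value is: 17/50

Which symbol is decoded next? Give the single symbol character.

Answer: f

Derivation:
Interval width = high − low = 2/5 − 1/5 = 1/5
Scaled code = (code − low) / width = (17/50 − 1/5) / 1/5 = 7/10
  c: [0/1, 1/5) 
  e: [1/5, 2/5) 
  f: [2/5, 1/1) ← scaled code falls here ✓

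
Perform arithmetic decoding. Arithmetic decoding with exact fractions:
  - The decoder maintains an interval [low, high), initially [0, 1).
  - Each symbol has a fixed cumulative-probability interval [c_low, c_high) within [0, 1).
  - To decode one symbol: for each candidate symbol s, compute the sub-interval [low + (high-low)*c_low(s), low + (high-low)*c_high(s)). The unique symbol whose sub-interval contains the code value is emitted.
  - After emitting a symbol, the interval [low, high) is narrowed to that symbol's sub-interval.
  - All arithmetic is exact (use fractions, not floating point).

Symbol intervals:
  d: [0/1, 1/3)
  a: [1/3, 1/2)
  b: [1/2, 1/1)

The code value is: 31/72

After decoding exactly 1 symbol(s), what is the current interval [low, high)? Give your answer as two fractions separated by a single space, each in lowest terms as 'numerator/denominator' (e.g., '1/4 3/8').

Step 1: interval [0/1, 1/1), width = 1/1 - 0/1 = 1/1
  'd': [0/1 + 1/1*0/1, 0/1 + 1/1*1/3) = [0/1, 1/3)
  'a': [0/1 + 1/1*1/3, 0/1 + 1/1*1/2) = [1/3, 1/2) <- contains code 31/72
  'b': [0/1 + 1/1*1/2, 0/1 + 1/1*1/1) = [1/2, 1/1)
  emit 'a', narrow to [1/3, 1/2)

Answer: 1/3 1/2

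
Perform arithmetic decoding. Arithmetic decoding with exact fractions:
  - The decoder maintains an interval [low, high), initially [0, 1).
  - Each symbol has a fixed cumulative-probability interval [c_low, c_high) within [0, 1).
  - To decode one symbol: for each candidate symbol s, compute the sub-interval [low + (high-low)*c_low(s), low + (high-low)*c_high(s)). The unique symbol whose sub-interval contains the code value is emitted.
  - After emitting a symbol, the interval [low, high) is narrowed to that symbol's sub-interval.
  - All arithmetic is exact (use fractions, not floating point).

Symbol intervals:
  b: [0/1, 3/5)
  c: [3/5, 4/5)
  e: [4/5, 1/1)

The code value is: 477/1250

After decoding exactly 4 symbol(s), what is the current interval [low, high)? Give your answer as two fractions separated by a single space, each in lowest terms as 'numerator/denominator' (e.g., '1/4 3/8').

Step 1: interval [0/1, 1/1), width = 1/1 - 0/1 = 1/1
  'b': [0/1 + 1/1*0/1, 0/1 + 1/1*3/5) = [0/1, 3/5) <- contains code 477/1250
  'c': [0/1 + 1/1*3/5, 0/1 + 1/1*4/5) = [3/5, 4/5)
  'e': [0/1 + 1/1*4/5, 0/1 + 1/1*1/1) = [4/5, 1/1)
  emit 'b', narrow to [0/1, 3/5)
Step 2: interval [0/1, 3/5), width = 3/5 - 0/1 = 3/5
  'b': [0/1 + 3/5*0/1, 0/1 + 3/5*3/5) = [0/1, 9/25)
  'c': [0/1 + 3/5*3/5, 0/1 + 3/5*4/5) = [9/25, 12/25) <- contains code 477/1250
  'e': [0/1 + 3/5*4/5, 0/1 + 3/5*1/1) = [12/25, 3/5)
  emit 'c', narrow to [9/25, 12/25)
Step 3: interval [9/25, 12/25), width = 12/25 - 9/25 = 3/25
  'b': [9/25 + 3/25*0/1, 9/25 + 3/25*3/5) = [9/25, 54/125) <- contains code 477/1250
  'c': [9/25 + 3/25*3/5, 9/25 + 3/25*4/5) = [54/125, 57/125)
  'e': [9/25 + 3/25*4/5, 9/25 + 3/25*1/1) = [57/125, 12/25)
  emit 'b', narrow to [9/25, 54/125)
Step 4: interval [9/25, 54/125), width = 54/125 - 9/25 = 9/125
  'b': [9/25 + 9/125*0/1, 9/25 + 9/125*3/5) = [9/25, 252/625) <- contains code 477/1250
  'c': [9/25 + 9/125*3/5, 9/25 + 9/125*4/5) = [252/625, 261/625)
  'e': [9/25 + 9/125*4/5, 9/25 + 9/125*1/1) = [261/625, 54/125)
  emit 'b', narrow to [9/25, 252/625)

Answer: 9/25 252/625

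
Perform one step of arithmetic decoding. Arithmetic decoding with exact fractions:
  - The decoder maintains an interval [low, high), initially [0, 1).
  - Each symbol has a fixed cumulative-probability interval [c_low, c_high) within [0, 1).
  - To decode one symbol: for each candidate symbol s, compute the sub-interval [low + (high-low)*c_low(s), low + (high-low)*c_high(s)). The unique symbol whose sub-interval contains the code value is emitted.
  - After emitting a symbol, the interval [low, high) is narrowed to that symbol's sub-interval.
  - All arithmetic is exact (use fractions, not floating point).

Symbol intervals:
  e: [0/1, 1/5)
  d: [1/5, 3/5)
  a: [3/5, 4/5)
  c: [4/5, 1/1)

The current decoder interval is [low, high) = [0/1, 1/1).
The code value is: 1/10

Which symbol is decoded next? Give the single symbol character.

Answer: e

Derivation:
Interval width = high − low = 1/1 − 0/1 = 1/1
Scaled code = (code − low) / width = (1/10 − 0/1) / 1/1 = 1/10
  e: [0/1, 1/5) ← scaled code falls here ✓
  d: [1/5, 3/5) 
  a: [3/5, 4/5) 
  c: [4/5, 1/1) 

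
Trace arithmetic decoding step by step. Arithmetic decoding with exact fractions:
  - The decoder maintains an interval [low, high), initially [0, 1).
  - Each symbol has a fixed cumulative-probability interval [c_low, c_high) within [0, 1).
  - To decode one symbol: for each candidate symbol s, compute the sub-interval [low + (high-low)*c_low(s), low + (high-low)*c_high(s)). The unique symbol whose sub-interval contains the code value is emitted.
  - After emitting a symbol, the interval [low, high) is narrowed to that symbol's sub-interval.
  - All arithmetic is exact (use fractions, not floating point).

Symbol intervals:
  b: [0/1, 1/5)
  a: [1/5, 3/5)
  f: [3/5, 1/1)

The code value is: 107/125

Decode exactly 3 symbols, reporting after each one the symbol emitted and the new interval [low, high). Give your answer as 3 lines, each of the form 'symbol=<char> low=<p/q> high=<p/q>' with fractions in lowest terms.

Step 1: interval [0/1, 1/1), width = 1/1 - 0/1 = 1/1
  'b': [0/1 + 1/1*0/1, 0/1 + 1/1*1/5) = [0/1, 1/5)
  'a': [0/1 + 1/1*1/5, 0/1 + 1/1*3/5) = [1/5, 3/5)
  'f': [0/1 + 1/1*3/5, 0/1 + 1/1*1/1) = [3/5, 1/1) <- contains code 107/125
  emit 'f', narrow to [3/5, 1/1)
Step 2: interval [3/5, 1/1), width = 1/1 - 3/5 = 2/5
  'b': [3/5 + 2/5*0/1, 3/5 + 2/5*1/5) = [3/5, 17/25)
  'a': [3/5 + 2/5*1/5, 3/5 + 2/5*3/5) = [17/25, 21/25)
  'f': [3/5 + 2/5*3/5, 3/5 + 2/5*1/1) = [21/25, 1/1) <- contains code 107/125
  emit 'f', narrow to [21/25, 1/1)
Step 3: interval [21/25, 1/1), width = 1/1 - 21/25 = 4/25
  'b': [21/25 + 4/25*0/1, 21/25 + 4/25*1/5) = [21/25, 109/125) <- contains code 107/125
  'a': [21/25 + 4/25*1/5, 21/25 + 4/25*3/5) = [109/125, 117/125)
  'f': [21/25 + 4/25*3/5, 21/25 + 4/25*1/1) = [117/125, 1/1)
  emit 'b', narrow to [21/25, 109/125)

Answer: symbol=f low=3/5 high=1/1
symbol=f low=21/25 high=1/1
symbol=b low=21/25 high=109/125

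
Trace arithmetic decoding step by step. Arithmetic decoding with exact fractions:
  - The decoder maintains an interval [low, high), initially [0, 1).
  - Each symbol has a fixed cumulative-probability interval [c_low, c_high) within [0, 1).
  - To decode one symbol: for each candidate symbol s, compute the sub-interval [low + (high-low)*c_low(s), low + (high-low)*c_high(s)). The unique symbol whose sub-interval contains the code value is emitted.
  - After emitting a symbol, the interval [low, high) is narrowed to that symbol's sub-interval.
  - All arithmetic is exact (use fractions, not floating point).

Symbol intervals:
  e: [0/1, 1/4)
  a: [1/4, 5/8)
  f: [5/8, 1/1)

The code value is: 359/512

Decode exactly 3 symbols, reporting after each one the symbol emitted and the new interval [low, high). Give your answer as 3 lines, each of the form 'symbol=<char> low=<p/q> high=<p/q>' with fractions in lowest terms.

Answer: symbol=f low=5/8 high=1/1
symbol=e low=5/8 high=23/32
symbol=f low=175/256 high=23/32

Derivation:
Step 1: interval [0/1, 1/1), width = 1/1 - 0/1 = 1/1
  'e': [0/1 + 1/1*0/1, 0/1 + 1/1*1/4) = [0/1, 1/4)
  'a': [0/1 + 1/1*1/4, 0/1 + 1/1*5/8) = [1/4, 5/8)
  'f': [0/1 + 1/1*5/8, 0/1 + 1/1*1/1) = [5/8, 1/1) <- contains code 359/512
  emit 'f', narrow to [5/8, 1/1)
Step 2: interval [5/8, 1/1), width = 1/1 - 5/8 = 3/8
  'e': [5/8 + 3/8*0/1, 5/8 + 3/8*1/4) = [5/8, 23/32) <- contains code 359/512
  'a': [5/8 + 3/8*1/4, 5/8 + 3/8*5/8) = [23/32, 55/64)
  'f': [5/8 + 3/8*5/8, 5/8 + 3/8*1/1) = [55/64, 1/1)
  emit 'e', narrow to [5/8, 23/32)
Step 3: interval [5/8, 23/32), width = 23/32 - 5/8 = 3/32
  'e': [5/8 + 3/32*0/1, 5/8 + 3/32*1/4) = [5/8, 83/128)
  'a': [5/8 + 3/32*1/4, 5/8 + 3/32*5/8) = [83/128, 175/256)
  'f': [5/8 + 3/32*5/8, 5/8 + 3/32*1/1) = [175/256, 23/32) <- contains code 359/512
  emit 'f', narrow to [175/256, 23/32)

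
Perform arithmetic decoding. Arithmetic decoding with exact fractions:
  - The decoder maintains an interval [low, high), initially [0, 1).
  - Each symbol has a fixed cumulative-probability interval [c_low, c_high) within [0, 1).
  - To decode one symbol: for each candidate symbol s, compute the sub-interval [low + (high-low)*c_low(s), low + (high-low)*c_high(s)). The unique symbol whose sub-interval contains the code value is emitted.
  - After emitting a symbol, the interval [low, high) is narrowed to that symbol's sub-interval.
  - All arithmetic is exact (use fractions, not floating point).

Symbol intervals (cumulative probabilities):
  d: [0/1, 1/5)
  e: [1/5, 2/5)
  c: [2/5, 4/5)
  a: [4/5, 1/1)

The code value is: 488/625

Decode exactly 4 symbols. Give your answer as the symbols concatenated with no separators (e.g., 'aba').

Step 1: interval [0/1, 1/1), width = 1/1 - 0/1 = 1/1
  'd': [0/1 + 1/1*0/1, 0/1 + 1/1*1/5) = [0/1, 1/5)
  'e': [0/1 + 1/1*1/5, 0/1 + 1/1*2/5) = [1/5, 2/5)
  'c': [0/1 + 1/1*2/5, 0/1 + 1/1*4/5) = [2/5, 4/5) <- contains code 488/625
  'a': [0/1 + 1/1*4/5, 0/1 + 1/1*1/1) = [4/5, 1/1)
  emit 'c', narrow to [2/5, 4/5)
Step 2: interval [2/5, 4/5), width = 4/5 - 2/5 = 2/5
  'd': [2/5 + 2/5*0/1, 2/5 + 2/5*1/5) = [2/5, 12/25)
  'e': [2/5 + 2/5*1/5, 2/5 + 2/5*2/5) = [12/25, 14/25)
  'c': [2/5 + 2/5*2/5, 2/5 + 2/5*4/5) = [14/25, 18/25)
  'a': [2/5 + 2/5*4/5, 2/5 + 2/5*1/1) = [18/25, 4/5) <- contains code 488/625
  emit 'a', narrow to [18/25, 4/5)
Step 3: interval [18/25, 4/5), width = 4/5 - 18/25 = 2/25
  'd': [18/25 + 2/25*0/1, 18/25 + 2/25*1/5) = [18/25, 92/125)
  'e': [18/25 + 2/25*1/5, 18/25 + 2/25*2/5) = [92/125, 94/125)
  'c': [18/25 + 2/25*2/5, 18/25 + 2/25*4/5) = [94/125, 98/125) <- contains code 488/625
  'a': [18/25 + 2/25*4/5, 18/25 + 2/25*1/1) = [98/125, 4/5)
  emit 'c', narrow to [94/125, 98/125)
Step 4: interval [94/125, 98/125), width = 98/125 - 94/125 = 4/125
  'd': [94/125 + 4/125*0/1, 94/125 + 4/125*1/5) = [94/125, 474/625)
  'e': [94/125 + 4/125*1/5, 94/125 + 4/125*2/5) = [474/625, 478/625)
  'c': [94/125 + 4/125*2/5, 94/125 + 4/125*4/5) = [478/625, 486/625)
  'a': [94/125 + 4/125*4/5, 94/125 + 4/125*1/1) = [486/625, 98/125) <- contains code 488/625
  emit 'a', narrow to [486/625, 98/125)

Answer: caca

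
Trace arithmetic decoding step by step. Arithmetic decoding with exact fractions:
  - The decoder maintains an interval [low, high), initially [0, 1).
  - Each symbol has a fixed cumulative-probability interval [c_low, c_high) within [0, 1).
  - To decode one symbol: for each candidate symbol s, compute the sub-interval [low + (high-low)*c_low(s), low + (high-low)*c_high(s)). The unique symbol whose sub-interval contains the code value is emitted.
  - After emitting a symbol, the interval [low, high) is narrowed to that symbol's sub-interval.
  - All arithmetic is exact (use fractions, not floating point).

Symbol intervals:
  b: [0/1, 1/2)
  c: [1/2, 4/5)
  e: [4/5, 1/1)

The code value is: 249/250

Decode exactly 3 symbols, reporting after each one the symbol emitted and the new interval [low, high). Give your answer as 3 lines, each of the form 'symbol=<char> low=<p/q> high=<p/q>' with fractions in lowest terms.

Answer: symbol=e low=4/5 high=1/1
symbol=e low=24/25 high=1/1
symbol=e low=124/125 high=1/1

Derivation:
Step 1: interval [0/1, 1/1), width = 1/1 - 0/1 = 1/1
  'b': [0/1 + 1/1*0/1, 0/1 + 1/1*1/2) = [0/1, 1/2)
  'c': [0/1 + 1/1*1/2, 0/1 + 1/1*4/5) = [1/2, 4/5)
  'e': [0/1 + 1/1*4/5, 0/1 + 1/1*1/1) = [4/5, 1/1) <- contains code 249/250
  emit 'e', narrow to [4/5, 1/1)
Step 2: interval [4/5, 1/1), width = 1/1 - 4/5 = 1/5
  'b': [4/5 + 1/5*0/1, 4/5 + 1/5*1/2) = [4/5, 9/10)
  'c': [4/5 + 1/5*1/2, 4/5 + 1/5*4/5) = [9/10, 24/25)
  'e': [4/5 + 1/5*4/5, 4/5 + 1/5*1/1) = [24/25, 1/1) <- contains code 249/250
  emit 'e', narrow to [24/25, 1/1)
Step 3: interval [24/25, 1/1), width = 1/1 - 24/25 = 1/25
  'b': [24/25 + 1/25*0/1, 24/25 + 1/25*1/2) = [24/25, 49/50)
  'c': [24/25 + 1/25*1/2, 24/25 + 1/25*4/5) = [49/50, 124/125)
  'e': [24/25 + 1/25*4/5, 24/25 + 1/25*1/1) = [124/125, 1/1) <- contains code 249/250
  emit 'e', narrow to [124/125, 1/1)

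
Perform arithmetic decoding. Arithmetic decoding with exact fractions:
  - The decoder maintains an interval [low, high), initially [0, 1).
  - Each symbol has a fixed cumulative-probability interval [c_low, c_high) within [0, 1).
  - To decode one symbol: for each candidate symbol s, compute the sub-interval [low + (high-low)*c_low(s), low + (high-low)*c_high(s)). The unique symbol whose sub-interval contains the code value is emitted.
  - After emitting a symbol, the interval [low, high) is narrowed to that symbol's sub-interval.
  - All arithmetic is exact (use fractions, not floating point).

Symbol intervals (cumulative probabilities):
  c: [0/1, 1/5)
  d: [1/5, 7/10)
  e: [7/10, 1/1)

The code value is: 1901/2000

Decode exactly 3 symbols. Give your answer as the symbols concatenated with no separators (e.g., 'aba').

Answer: eed

Derivation:
Step 1: interval [0/1, 1/1), width = 1/1 - 0/1 = 1/1
  'c': [0/1 + 1/1*0/1, 0/1 + 1/1*1/5) = [0/1, 1/5)
  'd': [0/1 + 1/1*1/5, 0/1 + 1/1*7/10) = [1/5, 7/10)
  'e': [0/1 + 1/1*7/10, 0/1 + 1/1*1/1) = [7/10, 1/1) <- contains code 1901/2000
  emit 'e', narrow to [7/10, 1/1)
Step 2: interval [7/10, 1/1), width = 1/1 - 7/10 = 3/10
  'c': [7/10 + 3/10*0/1, 7/10 + 3/10*1/5) = [7/10, 19/25)
  'd': [7/10 + 3/10*1/5, 7/10 + 3/10*7/10) = [19/25, 91/100)
  'e': [7/10 + 3/10*7/10, 7/10 + 3/10*1/1) = [91/100, 1/1) <- contains code 1901/2000
  emit 'e', narrow to [91/100, 1/1)
Step 3: interval [91/100, 1/1), width = 1/1 - 91/100 = 9/100
  'c': [91/100 + 9/100*0/1, 91/100 + 9/100*1/5) = [91/100, 116/125)
  'd': [91/100 + 9/100*1/5, 91/100 + 9/100*7/10) = [116/125, 973/1000) <- contains code 1901/2000
  'e': [91/100 + 9/100*7/10, 91/100 + 9/100*1/1) = [973/1000, 1/1)
  emit 'd', narrow to [116/125, 973/1000)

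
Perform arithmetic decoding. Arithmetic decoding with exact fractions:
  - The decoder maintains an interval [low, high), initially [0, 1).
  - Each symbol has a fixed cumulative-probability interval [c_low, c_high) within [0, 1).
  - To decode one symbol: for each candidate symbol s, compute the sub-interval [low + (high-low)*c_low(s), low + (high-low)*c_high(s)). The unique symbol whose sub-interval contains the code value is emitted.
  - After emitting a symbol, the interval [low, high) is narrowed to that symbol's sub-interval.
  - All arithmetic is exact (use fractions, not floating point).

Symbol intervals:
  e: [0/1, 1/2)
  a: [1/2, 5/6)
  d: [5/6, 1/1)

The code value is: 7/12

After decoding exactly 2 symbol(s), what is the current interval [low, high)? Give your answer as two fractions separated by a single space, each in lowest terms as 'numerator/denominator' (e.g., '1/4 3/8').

Step 1: interval [0/1, 1/1), width = 1/1 - 0/1 = 1/1
  'e': [0/1 + 1/1*0/1, 0/1 + 1/1*1/2) = [0/1, 1/2)
  'a': [0/1 + 1/1*1/2, 0/1 + 1/1*5/6) = [1/2, 5/6) <- contains code 7/12
  'd': [0/1 + 1/1*5/6, 0/1 + 1/1*1/1) = [5/6, 1/1)
  emit 'a', narrow to [1/2, 5/6)
Step 2: interval [1/2, 5/6), width = 5/6 - 1/2 = 1/3
  'e': [1/2 + 1/3*0/1, 1/2 + 1/3*1/2) = [1/2, 2/3) <- contains code 7/12
  'a': [1/2 + 1/3*1/2, 1/2 + 1/3*5/6) = [2/3, 7/9)
  'd': [1/2 + 1/3*5/6, 1/2 + 1/3*1/1) = [7/9, 5/6)
  emit 'e', narrow to [1/2, 2/3)

Answer: 1/2 2/3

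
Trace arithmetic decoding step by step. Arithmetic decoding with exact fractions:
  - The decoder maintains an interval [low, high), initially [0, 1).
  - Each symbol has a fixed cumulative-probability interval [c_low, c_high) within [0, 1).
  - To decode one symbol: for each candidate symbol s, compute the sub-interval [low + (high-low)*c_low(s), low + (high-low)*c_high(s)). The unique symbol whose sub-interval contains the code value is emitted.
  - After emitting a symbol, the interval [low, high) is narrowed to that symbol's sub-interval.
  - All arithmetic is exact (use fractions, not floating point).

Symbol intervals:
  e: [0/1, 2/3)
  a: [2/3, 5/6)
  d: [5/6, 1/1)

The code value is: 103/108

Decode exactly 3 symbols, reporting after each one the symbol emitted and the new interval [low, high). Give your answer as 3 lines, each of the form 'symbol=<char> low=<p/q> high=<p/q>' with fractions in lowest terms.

Step 1: interval [0/1, 1/1), width = 1/1 - 0/1 = 1/1
  'e': [0/1 + 1/1*0/1, 0/1 + 1/1*2/3) = [0/1, 2/3)
  'a': [0/1 + 1/1*2/3, 0/1 + 1/1*5/6) = [2/3, 5/6)
  'd': [0/1 + 1/1*5/6, 0/1 + 1/1*1/1) = [5/6, 1/1) <- contains code 103/108
  emit 'd', narrow to [5/6, 1/1)
Step 2: interval [5/6, 1/1), width = 1/1 - 5/6 = 1/6
  'e': [5/6 + 1/6*0/1, 5/6 + 1/6*2/3) = [5/6, 17/18)
  'a': [5/6 + 1/6*2/3, 5/6 + 1/6*5/6) = [17/18, 35/36) <- contains code 103/108
  'd': [5/6 + 1/6*5/6, 5/6 + 1/6*1/1) = [35/36, 1/1)
  emit 'a', narrow to [17/18, 35/36)
Step 3: interval [17/18, 35/36), width = 35/36 - 17/18 = 1/36
  'e': [17/18 + 1/36*0/1, 17/18 + 1/36*2/3) = [17/18, 26/27) <- contains code 103/108
  'a': [17/18 + 1/36*2/3, 17/18 + 1/36*5/6) = [26/27, 209/216)
  'd': [17/18 + 1/36*5/6, 17/18 + 1/36*1/1) = [209/216, 35/36)
  emit 'e', narrow to [17/18, 26/27)

Answer: symbol=d low=5/6 high=1/1
symbol=a low=17/18 high=35/36
symbol=e low=17/18 high=26/27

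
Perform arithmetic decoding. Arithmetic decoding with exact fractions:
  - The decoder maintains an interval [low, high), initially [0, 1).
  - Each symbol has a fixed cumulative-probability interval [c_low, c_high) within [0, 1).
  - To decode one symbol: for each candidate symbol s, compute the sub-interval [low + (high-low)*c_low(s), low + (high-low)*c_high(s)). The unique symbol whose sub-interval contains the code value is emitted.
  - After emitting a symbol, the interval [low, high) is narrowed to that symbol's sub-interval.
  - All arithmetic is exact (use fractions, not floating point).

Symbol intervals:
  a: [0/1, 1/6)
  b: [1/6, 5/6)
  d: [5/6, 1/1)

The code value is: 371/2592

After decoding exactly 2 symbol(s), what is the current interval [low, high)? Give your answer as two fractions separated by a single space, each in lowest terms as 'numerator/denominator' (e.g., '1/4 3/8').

Step 1: interval [0/1, 1/1), width = 1/1 - 0/1 = 1/1
  'a': [0/1 + 1/1*0/1, 0/1 + 1/1*1/6) = [0/1, 1/6) <- contains code 371/2592
  'b': [0/1 + 1/1*1/6, 0/1 + 1/1*5/6) = [1/6, 5/6)
  'd': [0/1 + 1/1*5/6, 0/1 + 1/1*1/1) = [5/6, 1/1)
  emit 'a', narrow to [0/1, 1/6)
Step 2: interval [0/1, 1/6), width = 1/6 - 0/1 = 1/6
  'a': [0/1 + 1/6*0/1, 0/1 + 1/6*1/6) = [0/1, 1/36)
  'b': [0/1 + 1/6*1/6, 0/1 + 1/6*5/6) = [1/36, 5/36)
  'd': [0/1 + 1/6*5/6, 0/1 + 1/6*1/1) = [5/36, 1/6) <- contains code 371/2592
  emit 'd', narrow to [5/36, 1/6)

Answer: 5/36 1/6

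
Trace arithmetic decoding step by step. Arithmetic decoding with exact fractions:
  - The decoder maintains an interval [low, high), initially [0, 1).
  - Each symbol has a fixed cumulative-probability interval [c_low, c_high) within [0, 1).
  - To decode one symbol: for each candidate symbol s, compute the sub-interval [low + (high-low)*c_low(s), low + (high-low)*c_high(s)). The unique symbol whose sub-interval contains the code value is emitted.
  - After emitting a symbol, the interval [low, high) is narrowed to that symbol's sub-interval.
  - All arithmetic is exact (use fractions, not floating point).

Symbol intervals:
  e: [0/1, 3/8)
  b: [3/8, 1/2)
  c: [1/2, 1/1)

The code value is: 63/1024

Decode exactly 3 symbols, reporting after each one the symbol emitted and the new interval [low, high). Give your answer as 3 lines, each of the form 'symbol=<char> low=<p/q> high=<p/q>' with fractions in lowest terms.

Step 1: interval [0/1, 1/1), width = 1/1 - 0/1 = 1/1
  'e': [0/1 + 1/1*0/1, 0/1 + 1/1*3/8) = [0/1, 3/8) <- contains code 63/1024
  'b': [0/1 + 1/1*3/8, 0/1 + 1/1*1/2) = [3/8, 1/2)
  'c': [0/1 + 1/1*1/2, 0/1 + 1/1*1/1) = [1/2, 1/1)
  emit 'e', narrow to [0/1, 3/8)
Step 2: interval [0/1, 3/8), width = 3/8 - 0/1 = 3/8
  'e': [0/1 + 3/8*0/1, 0/1 + 3/8*3/8) = [0/1, 9/64) <- contains code 63/1024
  'b': [0/1 + 3/8*3/8, 0/1 + 3/8*1/2) = [9/64, 3/16)
  'c': [0/1 + 3/8*1/2, 0/1 + 3/8*1/1) = [3/16, 3/8)
  emit 'e', narrow to [0/1, 9/64)
Step 3: interval [0/1, 9/64), width = 9/64 - 0/1 = 9/64
  'e': [0/1 + 9/64*0/1, 0/1 + 9/64*3/8) = [0/1, 27/512)
  'b': [0/1 + 9/64*3/8, 0/1 + 9/64*1/2) = [27/512, 9/128) <- contains code 63/1024
  'c': [0/1 + 9/64*1/2, 0/1 + 9/64*1/1) = [9/128, 9/64)
  emit 'b', narrow to [27/512, 9/128)

Answer: symbol=e low=0/1 high=3/8
symbol=e low=0/1 high=9/64
symbol=b low=27/512 high=9/128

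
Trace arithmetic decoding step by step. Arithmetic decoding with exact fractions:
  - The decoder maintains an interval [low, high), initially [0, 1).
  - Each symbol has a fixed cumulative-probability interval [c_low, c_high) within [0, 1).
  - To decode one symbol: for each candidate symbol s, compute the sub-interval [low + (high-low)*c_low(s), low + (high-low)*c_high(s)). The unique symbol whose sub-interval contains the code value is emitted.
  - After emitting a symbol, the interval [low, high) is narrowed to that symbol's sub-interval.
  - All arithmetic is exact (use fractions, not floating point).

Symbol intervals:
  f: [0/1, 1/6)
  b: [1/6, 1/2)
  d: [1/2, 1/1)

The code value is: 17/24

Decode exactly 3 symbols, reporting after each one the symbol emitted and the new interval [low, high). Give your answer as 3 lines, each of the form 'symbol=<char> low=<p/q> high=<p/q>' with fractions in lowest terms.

Answer: symbol=d low=1/2 high=1/1
symbol=b low=7/12 high=3/4
symbol=d low=2/3 high=3/4

Derivation:
Step 1: interval [0/1, 1/1), width = 1/1 - 0/1 = 1/1
  'f': [0/1 + 1/1*0/1, 0/1 + 1/1*1/6) = [0/1, 1/6)
  'b': [0/1 + 1/1*1/6, 0/1 + 1/1*1/2) = [1/6, 1/2)
  'd': [0/1 + 1/1*1/2, 0/1 + 1/1*1/1) = [1/2, 1/1) <- contains code 17/24
  emit 'd', narrow to [1/2, 1/1)
Step 2: interval [1/2, 1/1), width = 1/1 - 1/2 = 1/2
  'f': [1/2 + 1/2*0/1, 1/2 + 1/2*1/6) = [1/2, 7/12)
  'b': [1/2 + 1/2*1/6, 1/2 + 1/2*1/2) = [7/12, 3/4) <- contains code 17/24
  'd': [1/2 + 1/2*1/2, 1/2 + 1/2*1/1) = [3/4, 1/1)
  emit 'b', narrow to [7/12, 3/4)
Step 3: interval [7/12, 3/4), width = 3/4 - 7/12 = 1/6
  'f': [7/12 + 1/6*0/1, 7/12 + 1/6*1/6) = [7/12, 11/18)
  'b': [7/12 + 1/6*1/6, 7/12 + 1/6*1/2) = [11/18, 2/3)
  'd': [7/12 + 1/6*1/2, 7/12 + 1/6*1/1) = [2/3, 3/4) <- contains code 17/24
  emit 'd', narrow to [2/3, 3/4)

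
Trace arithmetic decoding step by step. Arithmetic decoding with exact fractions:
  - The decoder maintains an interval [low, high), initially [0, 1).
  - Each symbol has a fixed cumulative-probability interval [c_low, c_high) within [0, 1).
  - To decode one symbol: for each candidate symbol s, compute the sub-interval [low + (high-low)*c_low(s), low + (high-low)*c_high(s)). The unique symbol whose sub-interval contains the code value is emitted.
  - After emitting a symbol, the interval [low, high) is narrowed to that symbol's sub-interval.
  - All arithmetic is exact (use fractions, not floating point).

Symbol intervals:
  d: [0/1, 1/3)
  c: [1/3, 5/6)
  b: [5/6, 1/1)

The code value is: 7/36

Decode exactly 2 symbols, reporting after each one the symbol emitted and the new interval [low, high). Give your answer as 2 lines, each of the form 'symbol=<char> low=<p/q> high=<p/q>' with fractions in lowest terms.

Answer: symbol=d low=0/1 high=1/3
symbol=c low=1/9 high=5/18

Derivation:
Step 1: interval [0/1, 1/1), width = 1/1 - 0/1 = 1/1
  'd': [0/1 + 1/1*0/1, 0/1 + 1/1*1/3) = [0/1, 1/3) <- contains code 7/36
  'c': [0/1 + 1/1*1/3, 0/1 + 1/1*5/6) = [1/3, 5/6)
  'b': [0/1 + 1/1*5/6, 0/1 + 1/1*1/1) = [5/6, 1/1)
  emit 'd', narrow to [0/1, 1/3)
Step 2: interval [0/1, 1/3), width = 1/3 - 0/1 = 1/3
  'd': [0/1 + 1/3*0/1, 0/1 + 1/3*1/3) = [0/1, 1/9)
  'c': [0/1 + 1/3*1/3, 0/1 + 1/3*5/6) = [1/9, 5/18) <- contains code 7/36
  'b': [0/1 + 1/3*5/6, 0/1 + 1/3*1/1) = [5/18, 1/3)
  emit 'c', narrow to [1/9, 5/18)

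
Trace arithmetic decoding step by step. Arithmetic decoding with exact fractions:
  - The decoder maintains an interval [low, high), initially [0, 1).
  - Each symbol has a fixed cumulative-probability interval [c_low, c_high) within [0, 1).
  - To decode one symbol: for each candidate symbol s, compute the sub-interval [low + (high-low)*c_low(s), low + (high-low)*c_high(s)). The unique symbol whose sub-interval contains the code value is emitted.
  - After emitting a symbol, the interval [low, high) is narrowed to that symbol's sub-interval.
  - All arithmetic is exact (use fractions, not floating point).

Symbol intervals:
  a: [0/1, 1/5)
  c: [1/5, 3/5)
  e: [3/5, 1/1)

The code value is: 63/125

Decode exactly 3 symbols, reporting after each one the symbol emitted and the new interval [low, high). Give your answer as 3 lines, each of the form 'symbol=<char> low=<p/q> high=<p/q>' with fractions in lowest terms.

Answer: symbol=c low=1/5 high=3/5
symbol=e low=11/25 high=3/5
symbol=c low=59/125 high=67/125

Derivation:
Step 1: interval [0/1, 1/1), width = 1/1 - 0/1 = 1/1
  'a': [0/1 + 1/1*0/1, 0/1 + 1/1*1/5) = [0/1, 1/5)
  'c': [0/1 + 1/1*1/5, 0/1 + 1/1*3/5) = [1/5, 3/5) <- contains code 63/125
  'e': [0/1 + 1/1*3/5, 0/1 + 1/1*1/1) = [3/5, 1/1)
  emit 'c', narrow to [1/5, 3/5)
Step 2: interval [1/5, 3/5), width = 3/5 - 1/5 = 2/5
  'a': [1/5 + 2/5*0/1, 1/5 + 2/5*1/5) = [1/5, 7/25)
  'c': [1/5 + 2/5*1/5, 1/5 + 2/5*3/5) = [7/25, 11/25)
  'e': [1/5 + 2/5*3/5, 1/5 + 2/5*1/1) = [11/25, 3/5) <- contains code 63/125
  emit 'e', narrow to [11/25, 3/5)
Step 3: interval [11/25, 3/5), width = 3/5 - 11/25 = 4/25
  'a': [11/25 + 4/25*0/1, 11/25 + 4/25*1/5) = [11/25, 59/125)
  'c': [11/25 + 4/25*1/5, 11/25 + 4/25*3/5) = [59/125, 67/125) <- contains code 63/125
  'e': [11/25 + 4/25*3/5, 11/25 + 4/25*1/1) = [67/125, 3/5)
  emit 'c', narrow to [59/125, 67/125)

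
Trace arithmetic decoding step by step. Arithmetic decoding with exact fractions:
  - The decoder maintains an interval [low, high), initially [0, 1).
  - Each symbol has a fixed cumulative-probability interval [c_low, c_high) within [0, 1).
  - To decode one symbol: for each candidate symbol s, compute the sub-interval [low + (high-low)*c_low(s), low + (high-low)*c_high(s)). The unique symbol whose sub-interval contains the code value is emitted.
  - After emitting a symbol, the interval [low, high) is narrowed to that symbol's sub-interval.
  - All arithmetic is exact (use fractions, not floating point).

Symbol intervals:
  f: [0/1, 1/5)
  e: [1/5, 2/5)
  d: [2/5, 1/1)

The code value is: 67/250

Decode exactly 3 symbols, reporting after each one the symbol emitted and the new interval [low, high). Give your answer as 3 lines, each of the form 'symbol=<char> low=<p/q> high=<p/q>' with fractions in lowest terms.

Step 1: interval [0/1, 1/1), width = 1/1 - 0/1 = 1/1
  'f': [0/1 + 1/1*0/1, 0/1 + 1/1*1/5) = [0/1, 1/5)
  'e': [0/1 + 1/1*1/5, 0/1 + 1/1*2/5) = [1/5, 2/5) <- contains code 67/250
  'd': [0/1 + 1/1*2/5, 0/1 + 1/1*1/1) = [2/5, 1/1)
  emit 'e', narrow to [1/5, 2/5)
Step 2: interval [1/5, 2/5), width = 2/5 - 1/5 = 1/5
  'f': [1/5 + 1/5*0/1, 1/5 + 1/5*1/5) = [1/5, 6/25)
  'e': [1/5 + 1/5*1/5, 1/5 + 1/5*2/5) = [6/25, 7/25) <- contains code 67/250
  'd': [1/5 + 1/5*2/5, 1/5 + 1/5*1/1) = [7/25, 2/5)
  emit 'e', narrow to [6/25, 7/25)
Step 3: interval [6/25, 7/25), width = 7/25 - 6/25 = 1/25
  'f': [6/25 + 1/25*0/1, 6/25 + 1/25*1/5) = [6/25, 31/125)
  'e': [6/25 + 1/25*1/5, 6/25 + 1/25*2/5) = [31/125, 32/125)
  'd': [6/25 + 1/25*2/5, 6/25 + 1/25*1/1) = [32/125, 7/25) <- contains code 67/250
  emit 'd', narrow to [32/125, 7/25)

Answer: symbol=e low=1/5 high=2/5
symbol=e low=6/25 high=7/25
symbol=d low=32/125 high=7/25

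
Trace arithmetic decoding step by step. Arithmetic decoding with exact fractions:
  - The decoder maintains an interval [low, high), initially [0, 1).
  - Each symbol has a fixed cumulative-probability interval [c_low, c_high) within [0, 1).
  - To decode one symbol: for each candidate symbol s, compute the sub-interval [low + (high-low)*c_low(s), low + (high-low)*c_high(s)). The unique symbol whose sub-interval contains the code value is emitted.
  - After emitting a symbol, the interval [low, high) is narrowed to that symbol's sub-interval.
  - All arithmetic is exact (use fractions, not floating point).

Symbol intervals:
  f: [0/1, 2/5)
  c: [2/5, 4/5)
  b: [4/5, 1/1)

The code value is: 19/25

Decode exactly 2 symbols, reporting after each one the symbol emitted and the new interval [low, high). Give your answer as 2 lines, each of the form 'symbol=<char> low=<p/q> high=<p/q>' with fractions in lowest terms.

Step 1: interval [0/1, 1/1), width = 1/1 - 0/1 = 1/1
  'f': [0/1 + 1/1*0/1, 0/1 + 1/1*2/5) = [0/1, 2/5)
  'c': [0/1 + 1/1*2/5, 0/1 + 1/1*4/5) = [2/5, 4/5) <- contains code 19/25
  'b': [0/1 + 1/1*4/5, 0/1 + 1/1*1/1) = [4/5, 1/1)
  emit 'c', narrow to [2/5, 4/5)
Step 2: interval [2/5, 4/5), width = 4/5 - 2/5 = 2/5
  'f': [2/5 + 2/5*0/1, 2/5 + 2/5*2/5) = [2/5, 14/25)
  'c': [2/5 + 2/5*2/5, 2/5 + 2/5*4/5) = [14/25, 18/25)
  'b': [2/5 + 2/5*4/5, 2/5 + 2/5*1/1) = [18/25, 4/5) <- contains code 19/25
  emit 'b', narrow to [18/25, 4/5)

Answer: symbol=c low=2/5 high=4/5
symbol=b low=18/25 high=4/5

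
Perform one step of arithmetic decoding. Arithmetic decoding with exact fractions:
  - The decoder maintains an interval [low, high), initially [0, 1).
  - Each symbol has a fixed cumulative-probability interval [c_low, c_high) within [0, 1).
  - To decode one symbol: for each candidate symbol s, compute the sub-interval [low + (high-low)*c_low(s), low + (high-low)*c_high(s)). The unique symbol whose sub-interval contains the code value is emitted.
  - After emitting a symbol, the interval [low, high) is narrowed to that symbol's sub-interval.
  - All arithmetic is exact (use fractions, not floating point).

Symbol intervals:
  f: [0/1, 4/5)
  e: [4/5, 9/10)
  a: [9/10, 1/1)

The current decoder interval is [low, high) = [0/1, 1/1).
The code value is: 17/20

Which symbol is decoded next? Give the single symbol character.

Interval width = high − low = 1/1 − 0/1 = 1/1
Scaled code = (code − low) / width = (17/20 − 0/1) / 1/1 = 17/20
  f: [0/1, 4/5) 
  e: [4/5, 9/10) ← scaled code falls here ✓
  a: [9/10, 1/1) 

Answer: e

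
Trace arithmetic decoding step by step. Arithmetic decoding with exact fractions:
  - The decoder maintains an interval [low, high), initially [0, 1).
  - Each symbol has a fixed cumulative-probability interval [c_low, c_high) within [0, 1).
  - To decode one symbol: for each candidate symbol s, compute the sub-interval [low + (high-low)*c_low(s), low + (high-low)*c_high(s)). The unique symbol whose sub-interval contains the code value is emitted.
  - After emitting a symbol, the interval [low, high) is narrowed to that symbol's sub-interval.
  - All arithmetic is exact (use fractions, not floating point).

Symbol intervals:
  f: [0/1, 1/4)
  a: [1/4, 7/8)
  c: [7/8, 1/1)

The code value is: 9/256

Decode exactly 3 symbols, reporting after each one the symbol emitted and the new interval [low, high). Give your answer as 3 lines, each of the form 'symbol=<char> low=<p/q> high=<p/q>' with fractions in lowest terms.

Answer: symbol=f low=0/1 high=1/4
symbol=f low=0/1 high=1/16
symbol=a low=1/64 high=7/128

Derivation:
Step 1: interval [0/1, 1/1), width = 1/1 - 0/1 = 1/1
  'f': [0/1 + 1/1*0/1, 0/1 + 1/1*1/4) = [0/1, 1/4) <- contains code 9/256
  'a': [0/1 + 1/1*1/4, 0/1 + 1/1*7/8) = [1/4, 7/8)
  'c': [0/1 + 1/1*7/8, 0/1 + 1/1*1/1) = [7/8, 1/1)
  emit 'f', narrow to [0/1, 1/4)
Step 2: interval [0/1, 1/4), width = 1/4 - 0/1 = 1/4
  'f': [0/1 + 1/4*0/1, 0/1 + 1/4*1/4) = [0/1, 1/16) <- contains code 9/256
  'a': [0/1 + 1/4*1/4, 0/1 + 1/4*7/8) = [1/16, 7/32)
  'c': [0/1 + 1/4*7/8, 0/1 + 1/4*1/1) = [7/32, 1/4)
  emit 'f', narrow to [0/1, 1/16)
Step 3: interval [0/1, 1/16), width = 1/16 - 0/1 = 1/16
  'f': [0/1 + 1/16*0/1, 0/1 + 1/16*1/4) = [0/1, 1/64)
  'a': [0/1 + 1/16*1/4, 0/1 + 1/16*7/8) = [1/64, 7/128) <- contains code 9/256
  'c': [0/1 + 1/16*7/8, 0/1 + 1/16*1/1) = [7/128, 1/16)
  emit 'a', narrow to [1/64, 7/128)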